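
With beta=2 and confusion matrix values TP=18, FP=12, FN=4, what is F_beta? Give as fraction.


P = TP/(TP+FP) = 18/30 = 3/5
R = TP/(TP+FN) = 18/22 = 9/11
beta^2 = 2^2 = 4
(1 + beta^2) = 5
Numerator = (1+beta^2)*P*R = 27/11
Denominator = beta^2*P + R = 12/5 + 9/11 = 177/55
F_beta = 45/59

45/59


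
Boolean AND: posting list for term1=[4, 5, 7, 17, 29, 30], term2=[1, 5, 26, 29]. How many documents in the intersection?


Boolean AND: find intersection of posting lists
term1 docs: [4, 5, 7, 17, 29, 30]
term2 docs: [1, 5, 26, 29]
Intersection: [5, 29]
|intersection| = 2

2


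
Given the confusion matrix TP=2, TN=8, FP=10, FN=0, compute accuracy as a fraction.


Accuracy = (TP + TN) / (TP + TN + FP + FN)
TP + TN = 2 + 8 = 10
Total = 2 + 8 + 10 + 0 = 20
Accuracy = 10 / 20 = 1/2

1/2


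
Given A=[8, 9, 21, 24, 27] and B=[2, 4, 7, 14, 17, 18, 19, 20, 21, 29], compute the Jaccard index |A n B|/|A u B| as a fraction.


A intersect B = [21]
|A intersect B| = 1
A union B = [2, 4, 7, 8, 9, 14, 17, 18, 19, 20, 21, 24, 27, 29]
|A union B| = 14
Jaccard = 1/14 = 1/14

1/14


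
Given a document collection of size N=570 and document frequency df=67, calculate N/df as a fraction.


IDF ratio = N / df
= 570 / 67
= 570/67

570/67


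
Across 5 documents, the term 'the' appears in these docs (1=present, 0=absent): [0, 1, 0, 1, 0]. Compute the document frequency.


Checking each document for 'the':
Doc 1: absent
Doc 2: present
Doc 3: absent
Doc 4: present
Doc 5: absent
df = sum of presences = 0 + 1 + 0 + 1 + 0 = 2

2


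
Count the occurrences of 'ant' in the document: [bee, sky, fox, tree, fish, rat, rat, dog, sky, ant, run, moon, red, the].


Document has 14 words
Scanning for 'ant':
Found at positions: [9]
Count = 1

1


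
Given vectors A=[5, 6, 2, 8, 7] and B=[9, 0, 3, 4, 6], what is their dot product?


Dot product = sum of element-wise products
A[0]*B[0] = 5*9 = 45
A[1]*B[1] = 6*0 = 0
A[2]*B[2] = 2*3 = 6
A[3]*B[3] = 8*4 = 32
A[4]*B[4] = 7*6 = 42
Sum = 45 + 0 + 6 + 32 + 42 = 125

125


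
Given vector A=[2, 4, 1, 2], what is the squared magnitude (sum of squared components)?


|A|^2 = sum of squared components
A[0]^2 = 2^2 = 4
A[1]^2 = 4^2 = 16
A[2]^2 = 1^2 = 1
A[3]^2 = 2^2 = 4
Sum = 4 + 16 + 1 + 4 = 25

25


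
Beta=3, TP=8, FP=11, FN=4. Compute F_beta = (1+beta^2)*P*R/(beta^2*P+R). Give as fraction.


P = TP/(TP+FP) = 8/19 = 8/19
R = TP/(TP+FN) = 8/12 = 2/3
beta^2 = 3^2 = 9
(1 + beta^2) = 10
Numerator = (1+beta^2)*P*R = 160/57
Denominator = beta^2*P + R = 72/19 + 2/3 = 254/57
F_beta = 80/127

80/127


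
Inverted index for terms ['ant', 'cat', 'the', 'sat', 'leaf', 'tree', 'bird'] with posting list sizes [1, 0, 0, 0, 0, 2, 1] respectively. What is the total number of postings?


Summing posting list sizes:
'ant': 1 postings
'cat': 0 postings
'the': 0 postings
'sat': 0 postings
'leaf': 0 postings
'tree': 2 postings
'bird': 1 postings
Total = 1 + 0 + 0 + 0 + 0 + 2 + 1 = 4

4


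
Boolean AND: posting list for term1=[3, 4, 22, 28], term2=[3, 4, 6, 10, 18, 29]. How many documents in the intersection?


Boolean AND: find intersection of posting lists
term1 docs: [3, 4, 22, 28]
term2 docs: [3, 4, 6, 10, 18, 29]
Intersection: [3, 4]
|intersection| = 2

2


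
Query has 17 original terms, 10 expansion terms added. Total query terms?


Original terms: 17
Expansion terms: 10
Total = 17 + 10 = 27

27


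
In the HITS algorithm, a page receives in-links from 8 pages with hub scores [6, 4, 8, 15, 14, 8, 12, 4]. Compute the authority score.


Authority = sum of hub scores of in-linkers
In-link 1: hub score = 6
In-link 2: hub score = 4
In-link 3: hub score = 8
In-link 4: hub score = 15
In-link 5: hub score = 14
In-link 6: hub score = 8
In-link 7: hub score = 12
In-link 8: hub score = 4
Authority = 6 + 4 + 8 + 15 + 14 + 8 + 12 + 4 = 71

71


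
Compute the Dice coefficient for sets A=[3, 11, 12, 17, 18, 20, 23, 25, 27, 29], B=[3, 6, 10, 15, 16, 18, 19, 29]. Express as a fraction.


A intersect B = [3, 18, 29]
|A intersect B| = 3
|A| = 10, |B| = 8
Dice = 2*3 / (10+8)
= 6 / 18 = 1/3

1/3


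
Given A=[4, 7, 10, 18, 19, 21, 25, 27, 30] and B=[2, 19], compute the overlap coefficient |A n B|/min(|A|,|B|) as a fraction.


A intersect B = [19]
|A intersect B| = 1
min(|A|, |B|) = min(9, 2) = 2
Overlap = 1 / 2 = 1/2

1/2


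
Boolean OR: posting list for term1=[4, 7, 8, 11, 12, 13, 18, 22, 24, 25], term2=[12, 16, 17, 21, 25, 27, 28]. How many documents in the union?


Boolean OR: find union of posting lists
term1 docs: [4, 7, 8, 11, 12, 13, 18, 22, 24, 25]
term2 docs: [12, 16, 17, 21, 25, 27, 28]
Union: [4, 7, 8, 11, 12, 13, 16, 17, 18, 21, 22, 24, 25, 27, 28]
|union| = 15

15


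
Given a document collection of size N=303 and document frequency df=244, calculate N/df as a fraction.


IDF ratio = N / df
= 303 / 244
= 303/244

303/244


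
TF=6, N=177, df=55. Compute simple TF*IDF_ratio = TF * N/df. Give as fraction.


TF * (N/df)
= 6 * (177/55)
= 6 * 177/55
= 1062/55

1062/55


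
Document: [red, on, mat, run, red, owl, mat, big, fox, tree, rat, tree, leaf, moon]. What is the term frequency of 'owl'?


Document has 14 words
Scanning for 'owl':
Found at positions: [5]
Count = 1

1


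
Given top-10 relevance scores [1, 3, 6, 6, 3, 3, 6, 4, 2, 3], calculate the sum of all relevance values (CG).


Cumulative Gain = sum of relevance scores
Position 1: rel=1, running sum=1
Position 2: rel=3, running sum=4
Position 3: rel=6, running sum=10
Position 4: rel=6, running sum=16
Position 5: rel=3, running sum=19
Position 6: rel=3, running sum=22
Position 7: rel=6, running sum=28
Position 8: rel=4, running sum=32
Position 9: rel=2, running sum=34
Position 10: rel=3, running sum=37
CG = 37

37


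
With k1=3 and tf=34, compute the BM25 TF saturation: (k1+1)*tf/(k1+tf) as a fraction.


BM25 TF component = (k1+1)*tf / (k1+tf)
k1 = 3, tf = 34
Numerator = (3+1)*34 = 136
Denominator = 3 + 34 = 37
= 136/37 = 136/37

136/37


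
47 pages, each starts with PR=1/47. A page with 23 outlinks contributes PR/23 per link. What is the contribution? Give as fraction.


Initial PR = 1/47 = 1/47
Outlinks = 23
Contribution per link = PR / outlinks
= 1/47 / 23
= 1/1081

1/1081


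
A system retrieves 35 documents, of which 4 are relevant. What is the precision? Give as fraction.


Precision = relevant_retrieved / total_retrieved
= 4 / 35
= 4 / (4 + 31)
= 4/35

4/35


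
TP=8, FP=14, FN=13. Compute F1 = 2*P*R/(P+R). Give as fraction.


F1 = 2 * P * R / (P + R)
P = TP/(TP+FP) = 8/22 = 4/11
R = TP/(TP+FN) = 8/21 = 8/21
2 * P * R = 2 * 4/11 * 8/21 = 64/231
P + R = 4/11 + 8/21 = 172/231
F1 = 64/231 / 172/231 = 16/43

16/43


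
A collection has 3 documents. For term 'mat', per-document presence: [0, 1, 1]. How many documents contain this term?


Checking each document for 'mat':
Doc 1: absent
Doc 2: present
Doc 3: present
df = sum of presences = 0 + 1 + 1 = 2

2


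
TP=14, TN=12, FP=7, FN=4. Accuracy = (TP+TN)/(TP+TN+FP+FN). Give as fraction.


Accuracy = (TP + TN) / (TP + TN + FP + FN)
TP + TN = 14 + 12 = 26
Total = 14 + 12 + 7 + 4 = 37
Accuracy = 26 / 37 = 26/37

26/37


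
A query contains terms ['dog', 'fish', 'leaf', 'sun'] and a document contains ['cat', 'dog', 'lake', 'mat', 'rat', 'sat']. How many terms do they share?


Query terms: ['dog', 'fish', 'leaf', 'sun']
Document terms: ['cat', 'dog', 'lake', 'mat', 'rat', 'sat']
Common terms: ['dog']
Overlap count = 1

1


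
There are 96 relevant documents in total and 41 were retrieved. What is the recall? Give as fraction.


Recall = retrieved_relevant / total_relevant
= 41 / 96
= 41 / (41 + 55)
= 41/96

41/96


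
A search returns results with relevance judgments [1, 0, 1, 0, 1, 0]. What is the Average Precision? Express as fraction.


Computing P@k for each relevant position:
Position 1: relevant, P@1 = 1/1 = 1
Position 2: not relevant
Position 3: relevant, P@3 = 2/3 = 2/3
Position 4: not relevant
Position 5: relevant, P@5 = 3/5 = 3/5
Position 6: not relevant
Sum of P@k = 1 + 2/3 + 3/5 = 34/15
AP = 34/15 / 3 = 34/45

34/45


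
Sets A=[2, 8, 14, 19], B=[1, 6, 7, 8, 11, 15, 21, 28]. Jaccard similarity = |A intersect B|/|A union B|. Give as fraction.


A intersect B = [8]
|A intersect B| = 1
A union B = [1, 2, 6, 7, 8, 11, 14, 15, 19, 21, 28]
|A union B| = 11
Jaccard = 1/11 = 1/11

1/11


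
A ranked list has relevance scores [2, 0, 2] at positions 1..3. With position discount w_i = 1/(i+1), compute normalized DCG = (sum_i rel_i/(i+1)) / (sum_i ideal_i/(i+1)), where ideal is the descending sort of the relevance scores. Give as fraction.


Position discount weights w_i = 1/(i+1) for i=1..3:
Weights = [1/2, 1/3, 1/4]
Actual relevance: [2, 0, 2]
DCG = 2/2 + 0/3 + 2/4 = 3/2
Ideal relevance (sorted desc): [2, 2, 0]
Ideal DCG = 2/2 + 2/3 + 0/4 = 5/3
nDCG = DCG / ideal_DCG = 3/2 / 5/3 = 9/10

9/10


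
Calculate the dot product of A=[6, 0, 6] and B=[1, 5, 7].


Dot product = sum of element-wise products
A[0]*B[0] = 6*1 = 6
A[1]*B[1] = 0*5 = 0
A[2]*B[2] = 6*7 = 42
Sum = 6 + 0 + 42 = 48

48


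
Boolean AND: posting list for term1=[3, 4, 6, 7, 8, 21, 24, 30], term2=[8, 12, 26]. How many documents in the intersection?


Boolean AND: find intersection of posting lists
term1 docs: [3, 4, 6, 7, 8, 21, 24, 30]
term2 docs: [8, 12, 26]
Intersection: [8]
|intersection| = 1

1


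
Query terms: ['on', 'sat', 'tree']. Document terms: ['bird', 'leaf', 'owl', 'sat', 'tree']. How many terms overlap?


Query terms: ['on', 'sat', 'tree']
Document terms: ['bird', 'leaf', 'owl', 'sat', 'tree']
Common terms: ['sat', 'tree']
Overlap count = 2

2


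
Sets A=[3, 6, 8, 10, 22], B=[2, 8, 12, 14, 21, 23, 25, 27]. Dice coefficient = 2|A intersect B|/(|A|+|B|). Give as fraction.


A intersect B = [8]
|A intersect B| = 1
|A| = 5, |B| = 8
Dice = 2*1 / (5+8)
= 2 / 13 = 2/13

2/13


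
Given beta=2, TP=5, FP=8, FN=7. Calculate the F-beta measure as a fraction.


P = TP/(TP+FP) = 5/13 = 5/13
R = TP/(TP+FN) = 5/12 = 5/12
beta^2 = 2^2 = 4
(1 + beta^2) = 5
Numerator = (1+beta^2)*P*R = 125/156
Denominator = beta^2*P + R = 20/13 + 5/12 = 305/156
F_beta = 25/61

25/61


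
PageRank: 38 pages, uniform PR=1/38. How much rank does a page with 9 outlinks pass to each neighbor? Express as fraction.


Initial PR = 1/38 = 1/38
Outlinks = 9
Contribution per link = PR / outlinks
= 1/38 / 9
= 1/342

1/342


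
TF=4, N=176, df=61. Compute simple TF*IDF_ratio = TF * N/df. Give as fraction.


TF * (N/df)
= 4 * (176/61)
= 4 * 176/61
= 704/61

704/61


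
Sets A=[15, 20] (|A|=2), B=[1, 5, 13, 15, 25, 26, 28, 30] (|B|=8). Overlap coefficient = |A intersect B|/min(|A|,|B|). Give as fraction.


A intersect B = [15]
|A intersect B| = 1
min(|A|, |B|) = min(2, 8) = 2
Overlap = 1 / 2 = 1/2

1/2


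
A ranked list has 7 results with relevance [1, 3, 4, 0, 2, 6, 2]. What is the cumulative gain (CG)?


Cumulative Gain = sum of relevance scores
Position 1: rel=1, running sum=1
Position 2: rel=3, running sum=4
Position 3: rel=4, running sum=8
Position 4: rel=0, running sum=8
Position 5: rel=2, running sum=10
Position 6: rel=6, running sum=16
Position 7: rel=2, running sum=18
CG = 18

18


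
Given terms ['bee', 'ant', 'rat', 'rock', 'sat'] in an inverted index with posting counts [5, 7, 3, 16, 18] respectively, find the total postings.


Summing posting list sizes:
'bee': 5 postings
'ant': 7 postings
'rat': 3 postings
'rock': 16 postings
'sat': 18 postings
Total = 5 + 7 + 3 + 16 + 18 = 49

49


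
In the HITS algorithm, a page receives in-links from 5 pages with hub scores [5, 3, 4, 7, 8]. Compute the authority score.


Authority = sum of hub scores of in-linkers
In-link 1: hub score = 5
In-link 2: hub score = 3
In-link 3: hub score = 4
In-link 4: hub score = 7
In-link 5: hub score = 8
Authority = 5 + 3 + 4 + 7 + 8 = 27

27


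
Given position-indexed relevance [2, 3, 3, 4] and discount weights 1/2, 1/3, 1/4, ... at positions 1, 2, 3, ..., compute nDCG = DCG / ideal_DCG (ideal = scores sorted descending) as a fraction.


Position discount weights w_i = 1/(i+1) for i=1..4:
Weights = [1/2, 1/3, 1/4, 1/5]
Actual relevance: [2, 3, 3, 4]
DCG = 2/2 + 3/3 + 3/4 + 4/5 = 71/20
Ideal relevance (sorted desc): [4, 3, 3, 2]
Ideal DCG = 4/2 + 3/3 + 3/4 + 2/5 = 83/20
nDCG = DCG / ideal_DCG = 71/20 / 83/20 = 71/83

71/83


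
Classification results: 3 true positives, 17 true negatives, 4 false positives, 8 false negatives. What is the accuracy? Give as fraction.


Accuracy = (TP + TN) / (TP + TN + FP + FN)
TP + TN = 3 + 17 = 20
Total = 3 + 17 + 4 + 8 = 32
Accuracy = 20 / 32 = 5/8

5/8


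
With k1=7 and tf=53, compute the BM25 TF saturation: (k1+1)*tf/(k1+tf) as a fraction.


BM25 TF component = (k1+1)*tf / (k1+tf)
k1 = 7, tf = 53
Numerator = (7+1)*53 = 424
Denominator = 7 + 53 = 60
= 424/60 = 106/15

106/15


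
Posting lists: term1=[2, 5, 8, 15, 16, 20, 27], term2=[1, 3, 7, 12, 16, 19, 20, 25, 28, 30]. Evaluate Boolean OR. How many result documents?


Boolean OR: find union of posting lists
term1 docs: [2, 5, 8, 15, 16, 20, 27]
term2 docs: [1, 3, 7, 12, 16, 19, 20, 25, 28, 30]
Union: [1, 2, 3, 5, 7, 8, 12, 15, 16, 19, 20, 25, 27, 28, 30]
|union| = 15

15


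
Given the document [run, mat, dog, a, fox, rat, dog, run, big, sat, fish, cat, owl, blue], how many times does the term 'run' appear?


Document has 14 words
Scanning for 'run':
Found at positions: [0, 7]
Count = 2

2


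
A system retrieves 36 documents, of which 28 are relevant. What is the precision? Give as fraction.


Precision = relevant_retrieved / total_retrieved
= 28 / 36
= 28 / (28 + 8)
= 7/9

7/9


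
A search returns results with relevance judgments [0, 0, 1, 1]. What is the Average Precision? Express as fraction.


Computing P@k for each relevant position:
Position 1: not relevant
Position 2: not relevant
Position 3: relevant, P@3 = 1/3 = 1/3
Position 4: relevant, P@4 = 2/4 = 1/2
Sum of P@k = 1/3 + 1/2 = 5/6
AP = 5/6 / 2 = 5/12

5/12


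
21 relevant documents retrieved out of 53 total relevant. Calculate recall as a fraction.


Recall = retrieved_relevant / total_relevant
= 21 / 53
= 21 / (21 + 32)
= 21/53

21/53


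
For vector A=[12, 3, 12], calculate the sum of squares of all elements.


|A|^2 = sum of squared components
A[0]^2 = 12^2 = 144
A[1]^2 = 3^2 = 9
A[2]^2 = 12^2 = 144
Sum = 144 + 9 + 144 = 297

297


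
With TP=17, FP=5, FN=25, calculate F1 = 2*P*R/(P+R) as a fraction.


F1 = 2 * P * R / (P + R)
P = TP/(TP+FP) = 17/22 = 17/22
R = TP/(TP+FN) = 17/42 = 17/42
2 * P * R = 2 * 17/22 * 17/42 = 289/462
P + R = 17/22 + 17/42 = 272/231
F1 = 289/462 / 272/231 = 17/32

17/32


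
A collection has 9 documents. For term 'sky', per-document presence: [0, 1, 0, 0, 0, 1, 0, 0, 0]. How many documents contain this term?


Checking each document for 'sky':
Doc 1: absent
Doc 2: present
Doc 3: absent
Doc 4: absent
Doc 5: absent
Doc 6: present
Doc 7: absent
Doc 8: absent
Doc 9: absent
df = sum of presences = 0 + 1 + 0 + 0 + 0 + 1 + 0 + 0 + 0 = 2

2


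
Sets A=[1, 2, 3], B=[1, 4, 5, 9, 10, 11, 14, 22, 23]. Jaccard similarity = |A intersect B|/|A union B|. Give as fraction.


A intersect B = [1]
|A intersect B| = 1
A union B = [1, 2, 3, 4, 5, 9, 10, 11, 14, 22, 23]
|A union B| = 11
Jaccard = 1/11 = 1/11

1/11


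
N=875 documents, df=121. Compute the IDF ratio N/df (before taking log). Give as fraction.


IDF ratio = N / df
= 875 / 121
= 875/121

875/121


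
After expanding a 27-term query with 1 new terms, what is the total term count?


Original terms: 27
Expansion terms: 1
Total = 27 + 1 = 28

28


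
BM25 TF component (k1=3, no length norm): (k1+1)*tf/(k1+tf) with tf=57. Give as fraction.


BM25 TF component = (k1+1)*tf / (k1+tf)
k1 = 3, tf = 57
Numerator = (3+1)*57 = 228
Denominator = 3 + 57 = 60
= 228/60 = 19/5

19/5


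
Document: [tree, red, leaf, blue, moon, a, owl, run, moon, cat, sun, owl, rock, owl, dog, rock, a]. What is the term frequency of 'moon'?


Document has 17 words
Scanning for 'moon':
Found at positions: [4, 8]
Count = 2

2


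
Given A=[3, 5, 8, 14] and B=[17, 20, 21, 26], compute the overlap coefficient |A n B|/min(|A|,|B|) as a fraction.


A intersect B = []
|A intersect B| = 0
min(|A|, |B|) = min(4, 4) = 4
Overlap = 0 / 4 = 0

0


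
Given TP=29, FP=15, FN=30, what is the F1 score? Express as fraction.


F1 = 2 * P * R / (P + R)
P = TP/(TP+FP) = 29/44 = 29/44
R = TP/(TP+FN) = 29/59 = 29/59
2 * P * R = 2 * 29/44 * 29/59 = 841/1298
P + R = 29/44 + 29/59 = 2987/2596
F1 = 841/1298 / 2987/2596 = 58/103

58/103


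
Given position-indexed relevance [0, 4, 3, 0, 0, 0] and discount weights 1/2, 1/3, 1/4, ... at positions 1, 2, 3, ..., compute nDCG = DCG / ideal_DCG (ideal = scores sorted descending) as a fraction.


Position discount weights w_i = 1/(i+1) for i=1..6:
Weights = [1/2, 1/3, 1/4, 1/5, 1/6, 1/7]
Actual relevance: [0, 4, 3, 0, 0, 0]
DCG = 0/2 + 4/3 + 3/4 + 0/5 + 0/6 + 0/7 = 25/12
Ideal relevance (sorted desc): [4, 3, 0, 0, 0, 0]
Ideal DCG = 4/2 + 3/3 + 0/4 + 0/5 + 0/6 + 0/7 = 3
nDCG = DCG / ideal_DCG = 25/12 / 3 = 25/36

25/36


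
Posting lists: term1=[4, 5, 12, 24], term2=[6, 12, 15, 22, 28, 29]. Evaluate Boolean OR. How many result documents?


Boolean OR: find union of posting lists
term1 docs: [4, 5, 12, 24]
term2 docs: [6, 12, 15, 22, 28, 29]
Union: [4, 5, 6, 12, 15, 22, 24, 28, 29]
|union| = 9

9


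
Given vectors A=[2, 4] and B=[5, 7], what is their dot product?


Dot product = sum of element-wise products
A[0]*B[0] = 2*5 = 10
A[1]*B[1] = 4*7 = 28
Sum = 10 + 28 = 38

38


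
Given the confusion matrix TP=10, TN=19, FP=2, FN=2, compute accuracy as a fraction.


Accuracy = (TP + TN) / (TP + TN + FP + FN)
TP + TN = 10 + 19 = 29
Total = 10 + 19 + 2 + 2 = 33
Accuracy = 29 / 33 = 29/33

29/33


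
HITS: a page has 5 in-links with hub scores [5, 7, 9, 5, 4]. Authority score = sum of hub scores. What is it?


Authority = sum of hub scores of in-linkers
In-link 1: hub score = 5
In-link 2: hub score = 7
In-link 3: hub score = 9
In-link 4: hub score = 5
In-link 5: hub score = 4
Authority = 5 + 7 + 9 + 5 + 4 = 30

30


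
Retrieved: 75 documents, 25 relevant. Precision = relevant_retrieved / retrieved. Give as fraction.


Precision = relevant_retrieved / total_retrieved
= 25 / 75
= 25 / (25 + 50)
= 1/3

1/3


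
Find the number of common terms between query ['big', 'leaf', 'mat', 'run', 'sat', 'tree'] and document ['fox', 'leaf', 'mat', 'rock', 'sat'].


Query terms: ['big', 'leaf', 'mat', 'run', 'sat', 'tree']
Document terms: ['fox', 'leaf', 'mat', 'rock', 'sat']
Common terms: ['leaf', 'mat', 'sat']
Overlap count = 3

3


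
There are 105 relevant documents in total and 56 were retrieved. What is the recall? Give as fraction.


Recall = retrieved_relevant / total_relevant
= 56 / 105
= 56 / (56 + 49)
= 8/15

8/15


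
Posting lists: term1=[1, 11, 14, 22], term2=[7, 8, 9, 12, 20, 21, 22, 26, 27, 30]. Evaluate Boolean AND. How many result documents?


Boolean AND: find intersection of posting lists
term1 docs: [1, 11, 14, 22]
term2 docs: [7, 8, 9, 12, 20, 21, 22, 26, 27, 30]
Intersection: [22]
|intersection| = 1

1


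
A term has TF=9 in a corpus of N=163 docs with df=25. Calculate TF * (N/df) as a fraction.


TF * (N/df)
= 9 * (163/25)
= 9 * 163/25
= 1467/25

1467/25


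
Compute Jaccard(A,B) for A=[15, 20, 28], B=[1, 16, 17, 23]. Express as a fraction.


A intersect B = []
|A intersect B| = 0
A union B = [1, 15, 16, 17, 20, 23, 28]
|A union B| = 7
Jaccard = 0/7 = 0

0


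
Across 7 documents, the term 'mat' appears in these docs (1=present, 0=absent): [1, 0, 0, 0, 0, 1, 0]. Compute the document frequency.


Checking each document for 'mat':
Doc 1: present
Doc 2: absent
Doc 3: absent
Doc 4: absent
Doc 5: absent
Doc 6: present
Doc 7: absent
df = sum of presences = 1 + 0 + 0 + 0 + 0 + 1 + 0 = 2

2


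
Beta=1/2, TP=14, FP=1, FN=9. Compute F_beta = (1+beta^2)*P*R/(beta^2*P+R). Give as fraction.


P = TP/(TP+FP) = 14/15 = 14/15
R = TP/(TP+FN) = 14/23 = 14/23
beta^2 = 1/2^2 = 1/4
(1 + beta^2) = 5/4
Numerator = (1+beta^2)*P*R = 49/69
Denominator = beta^2*P + R = 7/30 + 14/23 = 581/690
F_beta = 70/83

70/83


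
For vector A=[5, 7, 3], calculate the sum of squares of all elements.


|A|^2 = sum of squared components
A[0]^2 = 5^2 = 25
A[1]^2 = 7^2 = 49
A[2]^2 = 3^2 = 9
Sum = 25 + 49 + 9 = 83

83


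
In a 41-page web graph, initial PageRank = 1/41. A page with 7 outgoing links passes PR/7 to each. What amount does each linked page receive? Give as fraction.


Initial PR = 1/41 = 1/41
Outlinks = 7
Contribution per link = PR / outlinks
= 1/41 / 7
= 1/287

1/287


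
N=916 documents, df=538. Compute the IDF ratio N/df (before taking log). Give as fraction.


IDF ratio = N / df
= 916 / 538
= 458/269

458/269


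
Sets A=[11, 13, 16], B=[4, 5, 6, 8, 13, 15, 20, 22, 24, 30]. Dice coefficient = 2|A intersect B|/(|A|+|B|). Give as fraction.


A intersect B = [13]
|A intersect B| = 1
|A| = 3, |B| = 10
Dice = 2*1 / (3+10)
= 2 / 13 = 2/13

2/13


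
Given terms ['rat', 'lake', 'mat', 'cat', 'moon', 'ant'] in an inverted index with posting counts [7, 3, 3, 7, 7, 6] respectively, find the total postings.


Summing posting list sizes:
'rat': 7 postings
'lake': 3 postings
'mat': 3 postings
'cat': 7 postings
'moon': 7 postings
'ant': 6 postings
Total = 7 + 3 + 3 + 7 + 7 + 6 = 33

33


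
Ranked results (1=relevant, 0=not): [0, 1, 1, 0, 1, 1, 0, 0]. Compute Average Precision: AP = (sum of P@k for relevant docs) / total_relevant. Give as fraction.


Computing P@k for each relevant position:
Position 1: not relevant
Position 2: relevant, P@2 = 1/2 = 1/2
Position 3: relevant, P@3 = 2/3 = 2/3
Position 4: not relevant
Position 5: relevant, P@5 = 3/5 = 3/5
Position 6: relevant, P@6 = 4/6 = 2/3
Position 7: not relevant
Position 8: not relevant
Sum of P@k = 1/2 + 2/3 + 3/5 + 2/3 = 73/30
AP = 73/30 / 4 = 73/120

73/120


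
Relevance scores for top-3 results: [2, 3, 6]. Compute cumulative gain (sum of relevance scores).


Cumulative Gain = sum of relevance scores
Position 1: rel=2, running sum=2
Position 2: rel=3, running sum=5
Position 3: rel=6, running sum=11
CG = 11

11


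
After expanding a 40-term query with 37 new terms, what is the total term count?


Original terms: 40
Expansion terms: 37
Total = 40 + 37 = 77

77


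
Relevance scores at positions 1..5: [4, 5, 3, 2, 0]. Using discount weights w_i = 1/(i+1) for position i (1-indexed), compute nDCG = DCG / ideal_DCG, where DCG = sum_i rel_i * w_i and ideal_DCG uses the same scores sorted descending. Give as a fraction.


Position discount weights w_i = 1/(i+1) for i=1..5:
Weights = [1/2, 1/3, 1/4, 1/5, 1/6]
Actual relevance: [4, 5, 3, 2, 0]
DCG = 4/2 + 5/3 + 3/4 + 2/5 + 0/6 = 289/60
Ideal relevance (sorted desc): [5, 4, 3, 2, 0]
Ideal DCG = 5/2 + 4/3 + 3/4 + 2/5 + 0/6 = 299/60
nDCG = DCG / ideal_DCG = 289/60 / 299/60 = 289/299

289/299


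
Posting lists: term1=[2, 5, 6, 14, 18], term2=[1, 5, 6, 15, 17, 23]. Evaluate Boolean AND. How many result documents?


Boolean AND: find intersection of posting lists
term1 docs: [2, 5, 6, 14, 18]
term2 docs: [1, 5, 6, 15, 17, 23]
Intersection: [5, 6]
|intersection| = 2

2


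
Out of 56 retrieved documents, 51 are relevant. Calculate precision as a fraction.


Precision = relevant_retrieved / total_retrieved
= 51 / 56
= 51 / (51 + 5)
= 51/56

51/56


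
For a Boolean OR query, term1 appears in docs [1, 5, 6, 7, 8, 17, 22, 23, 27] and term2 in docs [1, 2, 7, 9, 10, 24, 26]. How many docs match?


Boolean OR: find union of posting lists
term1 docs: [1, 5, 6, 7, 8, 17, 22, 23, 27]
term2 docs: [1, 2, 7, 9, 10, 24, 26]
Union: [1, 2, 5, 6, 7, 8, 9, 10, 17, 22, 23, 24, 26, 27]
|union| = 14

14


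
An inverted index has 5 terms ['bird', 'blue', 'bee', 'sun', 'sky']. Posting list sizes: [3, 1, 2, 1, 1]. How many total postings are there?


Summing posting list sizes:
'bird': 3 postings
'blue': 1 postings
'bee': 2 postings
'sun': 1 postings
'sky': 1 postings
Total = 3 + 1 + 2 + 1 + 1 = 8

8


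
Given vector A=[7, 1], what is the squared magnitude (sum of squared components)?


|A|^2 = sum of squared components
A[0]^2 = 7^2 = 49
A[1]^2 = 1^2 = 1
Sum = 49 + 1 = 50

50


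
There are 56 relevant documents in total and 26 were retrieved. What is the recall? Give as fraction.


Recall = retrieved_relevant / total_relevant
= 26 / 56
= 26 / (26 + 30)
= 13/28

13/28


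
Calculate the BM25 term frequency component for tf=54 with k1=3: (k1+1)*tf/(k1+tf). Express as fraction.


BM25 TF component = (k1+1)*tf / (k1+tf)
k1 = 3, tf = 54
Numerator = (3+1)*54 = 216
Denominator = 3 + 54 = 57
= 216/57 = 72/19

72/19


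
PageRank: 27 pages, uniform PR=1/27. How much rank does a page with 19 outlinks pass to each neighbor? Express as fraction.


Initial PR = 1/27 = 1/27
Outlinks = 19
Contribution per link = PR / outlinks
= 1/27 / 19
= 1/513

1/513


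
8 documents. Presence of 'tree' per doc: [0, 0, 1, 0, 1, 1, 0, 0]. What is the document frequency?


Checking each document for 'tree':
Doc 1: absent
Doc 2: absent
Doc 3: present
Doc 4: absent
Doc 5: present
Doc 6: present
Doc 7: absent
Doc 8: absent
df = sum of presences = 0 + 0 + 1 + 0 + 1 + 1 + 0 + 0 = 3

3


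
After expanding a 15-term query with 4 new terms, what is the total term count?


Original terms: 15
Expansion terms: 4
Total = 15 + 4 = 19

19


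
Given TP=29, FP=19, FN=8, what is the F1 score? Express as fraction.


F1 = 2 * P * R / (P + R)
P = TP/(TP+FP) = 29/48 = 29/48
R = TP/(TP+FN) = 29/37 = 29/37
2 * P * R = 2 * 29/48 * 29/37 = 841/888
P + R = 29/48 + 29/37 = 2465/1776
F1 = 841/888 / 2465/1776 = 58/85

58/85


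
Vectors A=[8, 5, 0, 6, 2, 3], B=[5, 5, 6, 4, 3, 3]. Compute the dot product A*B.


Dot product = sum of element-wise products
A[0]*B[0] = 8*5 = 40
A[1]*B[1] = 5*5 = 25
A[2]*B[2] = 0*6 = 0
A[3]*B[3] = 6*4 = 24
A[4]*B[4] = 2*3 = 6
A[5]*B[5] = 3*3 = 9
Sum = 40 + 25 + 0 + 24 + 6 + 9 = 104

104


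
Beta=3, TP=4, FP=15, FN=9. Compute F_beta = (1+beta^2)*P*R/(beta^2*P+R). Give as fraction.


P = TP/(TP+FP) = 4/19 = 4/19
R = TP/(TP+FN) = 4/13 = 4/13
beta^2 = 3^2 = 9
(1 + beta^2) = 10
Numerator = (1+beta^2)*P*R = 160/247
Denominator = beta^2*P + R = 36/19 + 4/13 = 544/247
F_beta = 5/17

5/17


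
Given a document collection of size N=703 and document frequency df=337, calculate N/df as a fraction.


IDF ratio = N / df
= 703 / 337
= 703/337

703/337


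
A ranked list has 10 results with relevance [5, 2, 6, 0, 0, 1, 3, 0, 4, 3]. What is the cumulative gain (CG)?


Cumulative Gain = sum of relevance scores
Position 1: rel=5, running sum=5
Position 2: rel=2, running sum=7
Position 3: rel=6, running sum=13
Position 4: rel=0, running sum=13
Position 5: rel=0, running sum=13
Position 6: rel=1, running sum=14
Position 7: rel=3, running sum=17
Position 8: rel=0, running sum=17
Position 9: rel=4, running sum=21
Position 10: rel=3, running sum=24
CG = 24

24


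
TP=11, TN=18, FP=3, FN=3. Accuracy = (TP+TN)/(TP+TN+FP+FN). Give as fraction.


Accuracy = (TP + TN) / (TP + TN + FP + FN)
TP + TN = 11 + 18 = 29
Total = 11 + 18 + 3 + 3 = 35
Accuracy = 29 / 35 = 29/35

29/35


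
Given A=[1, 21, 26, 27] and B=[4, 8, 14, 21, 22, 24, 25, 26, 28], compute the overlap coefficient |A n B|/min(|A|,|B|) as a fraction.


A intersect B = [21, 26]
|A intersect B| = 2
min(|A|, |B|) = min(4, 9) = 4
Overlap = 2 / 4 = 1/2

1/2


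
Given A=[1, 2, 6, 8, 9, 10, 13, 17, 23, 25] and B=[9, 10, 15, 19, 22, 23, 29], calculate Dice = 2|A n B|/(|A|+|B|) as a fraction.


A intersect B = [9, 10, 23]
|A intersect B| = 3
|A| = 10, |B| = 7
Dice = 2*3 / (10+7)
= 6 / 17 = 6/17

6/17


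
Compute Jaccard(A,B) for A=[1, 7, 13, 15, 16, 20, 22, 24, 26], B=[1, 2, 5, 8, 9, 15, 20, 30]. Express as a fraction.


A intersect B = [1, 15, 20]
|A intersect B| = 3
A union B = [1, 2, 5, 7, 8, 9, 13, 15, 16, 20, 22, 24, 26, 30]
|A union B| = 14
Jaccard = 3/14 = 3/14

3/14


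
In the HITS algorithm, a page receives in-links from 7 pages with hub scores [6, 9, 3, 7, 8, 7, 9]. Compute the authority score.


Authority = sum of hub scores of in-linkers
In-link 1: hub score = 6
In-link 2: hub score = 9
In-link 3: hub score = 3
In-link 4: hub score = 7
In-link 5: hub score = 8
In-link 6: hub score = 7
In-link 7: hub score = 9
Authority = 6 + 9 + 3 + 7 + 8 + 7 + 9 = 49

49


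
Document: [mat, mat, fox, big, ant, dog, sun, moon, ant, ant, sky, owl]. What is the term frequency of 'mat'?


Document has 12 words
Scanning for 'mat':
Found at positions: [0, 1]
Count = 2

2


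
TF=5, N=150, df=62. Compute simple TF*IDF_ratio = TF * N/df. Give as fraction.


TF * (N/df)
= 5 * (150/62)
= 5 * 75/31
= 375/31

375/31


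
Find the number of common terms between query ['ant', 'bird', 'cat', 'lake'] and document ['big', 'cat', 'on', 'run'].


Query terms: ['ant', 'bird', 'cat', 'lake']
Document terms: ['big', 'cat', 'on', 'run']
Common terms: ['cat']
Overlap count = 1

1


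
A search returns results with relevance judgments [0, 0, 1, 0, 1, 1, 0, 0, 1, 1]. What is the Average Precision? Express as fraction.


Computing P@k for each relevant position:
Position 1: not relevant
Position 2: not relevant
Position 3: relevant, P@3 = 1/3 = 1/3
Position 4: not relevant
Position 5: relevant, P@5 = 2/5 = 2/5
Position 6: relevant, P@6 = 3/6 = 1/2
Position 7: not relevant
Position 8: not relevant
Position 9: relevant, P@9 = 4/9 = 4/9
Position 10: relevant, P@10 = 5/10 = 1/2
Sum of P@k = 1/3 + 2/5 + 1/2 + 4/9 + 1/2 = 98/45
AP = 98/45 / 5 = 98/225

98/225


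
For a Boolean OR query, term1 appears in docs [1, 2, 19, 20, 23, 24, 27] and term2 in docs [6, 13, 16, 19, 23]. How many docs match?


Boolean OR: find union of posting lists
term1 docs: [1, 2, 19, 20, 23, 24, 27]
term2 docs: [6, 13, 16, 19, 23]
Union: [1, 2, 6, 13, 16, 19, 20, 23, 24, 27]
|union| = 10

10


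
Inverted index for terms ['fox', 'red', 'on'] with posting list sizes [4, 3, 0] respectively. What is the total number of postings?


Summing posting list sizes:
'fox': 4 postings
'red': 3 postings
'on': 0 postings
Total = 4 + 3 + 0 = 7

7


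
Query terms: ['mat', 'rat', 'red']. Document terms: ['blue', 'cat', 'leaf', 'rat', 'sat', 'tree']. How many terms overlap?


Query terms: ['mat', 'rat', 'red']
Document terms: ['blue', 'cat', 'leaf', 'rat', 'sat', 'tree']
Common terms: ['rat']
Overlap count = 1

1


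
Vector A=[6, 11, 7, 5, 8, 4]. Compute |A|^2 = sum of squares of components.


|A|^2 = sum of squared components
A[0]^2 = 6^2 = 36
A[1]^2 = 11^2 = 121
A[2]^2 = 7^2 = 49
A[3]^2 = 5^2 = 25
A[4]^2 = 8^2 = 64
A[5]^2 = 4^2 = 16
Sum = 36 + 121 + 49 + 25 + 64 + 16 = 311

311


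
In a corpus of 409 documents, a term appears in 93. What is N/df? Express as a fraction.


IDF ratio = N / df
= 409 / 93
= 409/93

409/93


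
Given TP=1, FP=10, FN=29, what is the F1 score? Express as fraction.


F1 = 2 * P * R / (P + R)
P = TP/(TP+FP) = 1/11 = 1/11
R = TP/(TP+FN) = 1/30 = 1/30
2 * P * R = 2 * 1/11 * 1/30 = 1/165
P + R = 1/11 + 1/30 = 41/330
F1 = 1/165 / 41/330 = 2/41

2/41


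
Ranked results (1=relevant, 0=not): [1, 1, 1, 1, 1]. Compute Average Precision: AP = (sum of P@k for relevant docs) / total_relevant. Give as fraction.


Computing P@k for each relevant position:
Position 1: relevant, P@1 = 1/1 = 1
Position 2: relevant, P@2 = 2/2 = 1
Position 3: relevant, P@3 = 3/3 = 1
Position 4: relevant, P@4 = 4/4 = 1
Position 5: relevant, P@5 = 5/5 = 1
Sum of P@k = 1 + 1 + 1 + 1 + 1 = 5
AP = 5 / 5 = 1

1


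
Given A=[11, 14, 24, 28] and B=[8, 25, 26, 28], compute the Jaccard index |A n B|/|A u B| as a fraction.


A intersect B = [28]
|A intersect B| = 1
A union B = [8, 11, 14, 24, 25, 26, 28]
|A union B| = 7
Jaccard = 1/7 = 1/7

1/7


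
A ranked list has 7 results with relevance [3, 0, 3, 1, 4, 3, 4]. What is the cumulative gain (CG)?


Cumulative Gain = sum of relevance scores
Position 1: rel=3, running sum=3
Position 2: rel=0, running sum=3
Position 3: rel=3, running sum=6
Position 4: rel=1, running sum=7
Position 5: rel=4, running sum=11
Position 6: rel=3, running sum=14
Position 7: rel=4, running sum=18
CG = 18

18


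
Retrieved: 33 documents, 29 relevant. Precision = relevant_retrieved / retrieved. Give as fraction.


Precision = relevant_retrieved / total_retrieved
= 29 / 33
= 29 / (29 + 4)
= 29/33

29/33


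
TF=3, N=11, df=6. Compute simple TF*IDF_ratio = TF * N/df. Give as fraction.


TF * (N/df)
= 3 * (11/6)
= 3 * 11/6
= 11/2

11/2


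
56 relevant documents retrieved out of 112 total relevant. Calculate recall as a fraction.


Recall = retrieved_relevant / total_relevant
= 56 / 112
= 56 / (56 + 56)
= 1/2

1/2


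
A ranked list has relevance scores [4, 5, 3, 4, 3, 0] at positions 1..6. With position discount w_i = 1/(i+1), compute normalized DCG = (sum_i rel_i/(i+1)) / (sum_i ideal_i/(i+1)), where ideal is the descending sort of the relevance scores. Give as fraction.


Position discount weights w_i = 1/(i+1) for i=1..6:
Weights = [1/2, 1/3, 1/4, 1/5, 1/6, 1/7]
Actual relevance: [4, 5, 3, 4, 3, 0]
DCG = 4/2 + 5/3 + 3/4 + 4/5 + 3/6 + 0/7 = 343/60
Ideal relevance (sorted desc): [5, 4, 4, 3, 3, 0]
Ideal DCG = 5/2 + 4/3 + 4/4 + 3/5 + 3/6 + 0/7 = 89/15
nDCG = DCG / ideal_DCG = 343/60 / 89/15 = 343/356

343/356


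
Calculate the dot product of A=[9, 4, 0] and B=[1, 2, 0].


Dot product = sum of element-wise products
A[0]*B[0] = 9*1 = 9
A[1]*B[1] = 4*2 = 8
A[2]*B[2] = 0*0 = 0
Sum = 9 + 8 + 0 = 17

17


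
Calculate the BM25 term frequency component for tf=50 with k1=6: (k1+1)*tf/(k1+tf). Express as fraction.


BM25 TF component = (k1+1)*tf / (k1+tf)
k1 = 6, tf = 50
Numerator = (6+1)*50 = 350
Denominator = 6 + 50 = 56
= 350/56 = 25/4

25/4


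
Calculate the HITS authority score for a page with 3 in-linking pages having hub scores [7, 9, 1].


Authority = sum of hub scores of in-linkers
In-link 1: hub score = 7
In-link 2: hub score = 9
In-link 3: hub score = 1
Authority = 7 + 9 + 1 = 17

17


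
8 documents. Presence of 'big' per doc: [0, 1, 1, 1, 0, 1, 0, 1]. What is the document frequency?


Checking each document for 'big':
Doc 1: absent
Doc 2: present
Doc 3: present
Doc 4: present
Doc 5: absent
Doc 6: present
Doc 7: absent
Doc 8: present
df = sum of presences = 0 + 1 + 1 + 1 + 0 + 1 + 0 + 1 = 5

5


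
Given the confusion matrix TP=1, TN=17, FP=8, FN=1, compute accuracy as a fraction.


Accuracy = (TP + TN) / (TP + TN + FP + FN)
TP + TN = 1 + 17 = 18
Total = 1 + 17 + 8 + 1 = 27
Accuracy = 18 / 27 = 2/3

2/3


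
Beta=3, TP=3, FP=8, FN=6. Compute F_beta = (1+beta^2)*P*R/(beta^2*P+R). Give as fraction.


P = TP/(TP+FP) = 3/11 = 3/11
R = TP/(TP+FN) = 3/9 = 1/3
beta^2 = 3^2 = 9
(1 + beta^2) = 10
Numerator = (1+beta^2)*P*R = 10/11
Denominator = beta^2*P + R = 27/11 + 1/3 = 92/33
F_beta = 15/46

15/46


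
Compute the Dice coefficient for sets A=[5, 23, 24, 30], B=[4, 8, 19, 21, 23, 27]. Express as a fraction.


A intersect B = [23]
|A intersect B| = 1
|A| = 4, |B| = 6
Dice = 2*1 / (4+6)
= 2 / 10 = 1/5

1/5


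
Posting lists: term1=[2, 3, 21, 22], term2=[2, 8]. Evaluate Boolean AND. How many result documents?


Boolean AND: find intersection of posting lists
term1 docs: [2, 3, 21, 22]
term2 docs: [2, 8]
Intersection: [2]
|intersection| = 1

1


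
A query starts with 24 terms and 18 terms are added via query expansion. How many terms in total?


Original terms: 24
Expansion terms: 18
Total = 24 + 18 = 42

42


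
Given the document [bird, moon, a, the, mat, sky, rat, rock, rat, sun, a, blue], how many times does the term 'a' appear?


Document has 12 words
Scanning for 'a':
Found at positions: [2, 10]
Count = 2

2


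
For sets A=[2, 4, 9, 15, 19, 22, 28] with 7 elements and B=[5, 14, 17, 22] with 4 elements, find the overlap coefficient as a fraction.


A intersect B = [22]
|A intersect B| = 1
min(|A|, |B|) = min(7, 4) = 4
Overlap = 1 / 4 = 1/4

1/4


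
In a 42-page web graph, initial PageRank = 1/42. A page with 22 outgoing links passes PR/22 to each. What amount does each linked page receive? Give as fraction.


Initial PR = 1/42 = 1/42
Outlinks = 22
Contribution per link = PR / outlinks
= 1/42 / 22
= 1/924

1/924


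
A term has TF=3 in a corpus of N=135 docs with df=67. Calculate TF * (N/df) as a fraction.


TF * (N/df)
= 3 * (135/67)
= 3 * 135/67
= 405/67

405/67


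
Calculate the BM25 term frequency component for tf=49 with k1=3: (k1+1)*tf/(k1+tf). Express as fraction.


BM25 TF component = (k1+1)*tf / (k1+tf)
k1 = 3, tf = 49
Numerator = (3+1)*49 = 196
Denominator = 3 + 49 = 52
= 196/52 = 49/13

49/13


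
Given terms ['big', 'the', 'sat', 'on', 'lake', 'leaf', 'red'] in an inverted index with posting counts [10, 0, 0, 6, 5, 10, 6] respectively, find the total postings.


Summing posting list sizes:
'big': 10 postings
'the': 0 postings
'sat': 0 postings
'on': 6 postings
'lake': 5 postings
'leaf': 10 postings
'red': 6 postings
Total = 10 + 0 + 0 + 6 + 5 + 10 + 6 = 37

37


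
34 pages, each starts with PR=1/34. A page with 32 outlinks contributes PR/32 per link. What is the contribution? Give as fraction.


Initial PR = 1/34 = 1/34
Outlinks = 32
Contribution per link = PR / outlinks
= 1/34 / 32
= 1/1088

1/1088


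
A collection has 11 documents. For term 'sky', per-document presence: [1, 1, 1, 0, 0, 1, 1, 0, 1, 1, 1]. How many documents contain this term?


Checking each document for 'sky':
Doc 1: present
Doc 2: present
Doc 3: present
Doc 4: absent
Doc 5: absent
Doc 6: present
Doc 7: present
Doc 8: absent
Doc 9: present
Doc 10: present
Doc 11: present
df = sum of presences = 1 + 1 + 1 + 0 + 0 + 1 + 1 + 0 + 1 + 1 + 1 = 8

8


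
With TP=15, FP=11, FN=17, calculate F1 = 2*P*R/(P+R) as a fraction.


F1 = 2 * P * R / (P + R)
P = TP/(TP+FP) = 15/26 = 15/26
R = TP/(TP+FN) = 15/32 = 15/32
2 * P * R = 2 * 15/26 * 15/32 = 225/416
P + R = 15/26 + 15/32 = 435/416
F1 = 225/416 / 435/416 = 15/29

15/29


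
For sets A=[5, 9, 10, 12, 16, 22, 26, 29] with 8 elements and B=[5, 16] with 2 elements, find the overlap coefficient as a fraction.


A intersect B = [5, 16]
|A intersect B| = 2
min(|A|, |B|) = min(8, 2) = 2
Overlap = 2 / 2 = 1

1


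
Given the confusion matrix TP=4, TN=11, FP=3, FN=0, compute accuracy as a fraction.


Accuracy = (TP + TN) / (TP + TN + FP + FN)
TP + TN = 4 + 11 = 15
Total = 4 + 11 + 3 + 0 = 18
Accuracy = 15 / 18 = 5/6

5/6


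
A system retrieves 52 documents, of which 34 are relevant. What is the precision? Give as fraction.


Precision = relevant_retrieved / total_retrieved
= 34 / 52
= 34 / (34 + 18)
= 17/26

17/26


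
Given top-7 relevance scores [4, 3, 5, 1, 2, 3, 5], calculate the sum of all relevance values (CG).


Cumulative Gain = sum of relevance scores
Position 1: rel=4, running sum=4
Position 2: rel=3, running sum=7
Position 3: rel=5, running sum=12
Position 4: rel=1, running sum=13
Position 5: rel=2, running sum=15
Position 6: rel=3, running sum=18
Position 7: rel=5, running sum=23
CG = 23

23


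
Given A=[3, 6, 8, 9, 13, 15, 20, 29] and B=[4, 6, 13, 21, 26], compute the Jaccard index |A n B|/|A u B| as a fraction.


A intersect B = [6, 13]
|A intersect B| = 2
A union B = [3, 4, 6, 8, 9, 13, 15, 20, 21, 26, 29]
|A union B| = 11
Jaccard = 2/11 = 2/11

2/11


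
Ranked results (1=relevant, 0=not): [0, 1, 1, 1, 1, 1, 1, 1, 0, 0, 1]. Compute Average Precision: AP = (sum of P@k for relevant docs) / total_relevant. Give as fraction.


Computing P@k for each relevant position:
Position 1: not relevant
Position 2: relevant, P@2 = 1/2 = 1/2
Position 3: relevant, P@3 = 2/3 = 2/3
Position 4: relevant, P@4 = 3/4 = 3/4
Position 5: relevant, P@5 = 4/5 = 4/5
Position 6: relevant, P@6 = 5/6 = 5/6
Position 7: relevant, P@7 = 6/7 = 6/7
Position 8: relevant, P@8 = 7/8 = 7/8
Position 9: not relevant
Position 10: not relevant
Position 11: relevant, P@11 = 8/11 = 8/11
Sum of P@k = 1/2 + 2/3 + 3/4 + 4/5 + 5/6 + 6/7 + 7/8 + 8/11 = 18509/3080
AP = 18509/3080 / 8 = 18509/24640

18509/24640
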